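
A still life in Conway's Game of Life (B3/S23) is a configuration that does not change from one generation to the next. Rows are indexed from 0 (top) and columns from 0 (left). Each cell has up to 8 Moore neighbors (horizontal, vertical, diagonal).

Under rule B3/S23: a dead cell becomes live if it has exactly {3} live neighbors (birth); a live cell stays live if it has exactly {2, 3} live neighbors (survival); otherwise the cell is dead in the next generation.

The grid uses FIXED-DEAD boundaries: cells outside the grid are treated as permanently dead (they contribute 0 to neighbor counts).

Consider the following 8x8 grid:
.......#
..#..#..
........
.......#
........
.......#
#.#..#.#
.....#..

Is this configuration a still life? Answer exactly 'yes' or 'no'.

Compute generation 1 and compare to generation 0 (given above):
Generation 1:
........
........
........
........
........
......#.
........
......#.
Cell (0,7) differs: gen0=1 vs gen1=0 -> NOT a still life.

Answer: no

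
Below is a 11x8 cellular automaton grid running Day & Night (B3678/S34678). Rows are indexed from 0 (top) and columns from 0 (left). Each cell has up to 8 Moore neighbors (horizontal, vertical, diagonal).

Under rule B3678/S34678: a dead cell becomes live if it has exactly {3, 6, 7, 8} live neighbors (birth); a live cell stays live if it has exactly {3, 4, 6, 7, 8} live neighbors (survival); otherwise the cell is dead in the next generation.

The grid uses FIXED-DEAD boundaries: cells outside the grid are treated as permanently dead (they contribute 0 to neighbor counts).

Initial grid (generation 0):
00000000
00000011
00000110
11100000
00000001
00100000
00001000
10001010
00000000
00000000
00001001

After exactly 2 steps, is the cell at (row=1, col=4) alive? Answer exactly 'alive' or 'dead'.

Answer: dead

Derivation:
Simulating step by step:
Generation 0 (given above): 15 live cells
Generation 1: 10 live cells
00000000
00000110
01000011
00000010
00100000
00000000
00010100
00000100
00000000
00000000
00000000
Generation 2: 7 live cells
00000000
00000011
00000011
00000001
00000000
00000000
00001000
00001000
00000000
00000000
00000000

Cell (1,4) at generation 2: 0 -> dead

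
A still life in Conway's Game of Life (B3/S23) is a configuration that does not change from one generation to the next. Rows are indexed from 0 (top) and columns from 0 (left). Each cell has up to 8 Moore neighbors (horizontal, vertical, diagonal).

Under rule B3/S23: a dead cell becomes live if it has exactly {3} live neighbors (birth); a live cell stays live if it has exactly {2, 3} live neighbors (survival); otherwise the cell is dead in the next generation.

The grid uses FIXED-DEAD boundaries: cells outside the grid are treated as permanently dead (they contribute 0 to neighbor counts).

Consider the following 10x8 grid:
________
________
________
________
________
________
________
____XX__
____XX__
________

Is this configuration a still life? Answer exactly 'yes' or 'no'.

Compute generation 1 and compare to generation 0 (given above):
Generation 1:
________
________
________
________
________
________
________
____XX__
____XX__
________
The grids are IDENTICAL -> still life.

Answer: yes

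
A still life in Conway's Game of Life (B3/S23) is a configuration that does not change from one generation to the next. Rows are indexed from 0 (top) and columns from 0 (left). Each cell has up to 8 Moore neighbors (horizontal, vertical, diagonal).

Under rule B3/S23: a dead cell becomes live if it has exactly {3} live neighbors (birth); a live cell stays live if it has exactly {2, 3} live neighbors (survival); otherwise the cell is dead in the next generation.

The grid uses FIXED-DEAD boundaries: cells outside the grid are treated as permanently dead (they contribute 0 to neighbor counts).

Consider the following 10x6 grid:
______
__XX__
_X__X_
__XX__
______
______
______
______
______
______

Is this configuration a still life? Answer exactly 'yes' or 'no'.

Answer: yes

Derivation:
Compute generation 1 and compare to generation 0 (given above):
Generation 1:
______
__XX__
_X__X_
__XX__
______
______
______
______
______
______
The grids are IDENTICAL -> still life.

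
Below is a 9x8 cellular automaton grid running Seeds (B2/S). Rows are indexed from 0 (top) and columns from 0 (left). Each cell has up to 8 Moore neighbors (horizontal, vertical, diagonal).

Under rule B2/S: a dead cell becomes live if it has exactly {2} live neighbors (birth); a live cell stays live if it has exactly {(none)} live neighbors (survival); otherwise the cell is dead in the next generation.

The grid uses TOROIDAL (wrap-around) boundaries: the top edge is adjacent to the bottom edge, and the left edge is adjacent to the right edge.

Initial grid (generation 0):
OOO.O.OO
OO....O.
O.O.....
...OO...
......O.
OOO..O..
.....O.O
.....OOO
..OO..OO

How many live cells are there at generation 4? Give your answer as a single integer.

Simulating step by step:
Generation 0 (given above): 27 live cells
Generation 1: 12 live cells
........
........
....OO..
.OO..O.O
O......O
....O...
..O.....
..OO....
........
Generation 2: 20 live cells
........
....OO..
OOOO....
...O....
..OOOO..
OO.O...O
.O..O...
.O......
..OO....
Generation 3: 14 live cells
..O..O..
O.......
.....O..
O....O..
......OO
......O.
...O...O
O...O...
.O......
Generation 4: 27 live cells
O.......
.O..OOO.
OO..O.OO
....O...
O.......
O....O..
O...OOO.
.OOO...O
O.OOOO..
Population at generation 4: 27

Answer: 27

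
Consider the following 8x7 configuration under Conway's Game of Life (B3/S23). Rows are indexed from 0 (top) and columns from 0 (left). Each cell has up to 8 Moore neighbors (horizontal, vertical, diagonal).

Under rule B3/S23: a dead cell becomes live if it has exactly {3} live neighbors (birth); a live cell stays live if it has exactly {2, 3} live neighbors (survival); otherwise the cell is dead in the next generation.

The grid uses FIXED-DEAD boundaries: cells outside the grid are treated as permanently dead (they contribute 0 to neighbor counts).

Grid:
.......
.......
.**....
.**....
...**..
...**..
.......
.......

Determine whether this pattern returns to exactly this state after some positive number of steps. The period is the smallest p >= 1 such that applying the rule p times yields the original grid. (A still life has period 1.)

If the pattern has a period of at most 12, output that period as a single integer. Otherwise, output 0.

Answer: 2

Derivation:
Simulating and comparing each generation to the original:
Gen 0 (original, given above): 8 live cells
Gen 1: 6 live cells, differs from original
Gen 2: 8 live cells, MATCHES original -> period = 2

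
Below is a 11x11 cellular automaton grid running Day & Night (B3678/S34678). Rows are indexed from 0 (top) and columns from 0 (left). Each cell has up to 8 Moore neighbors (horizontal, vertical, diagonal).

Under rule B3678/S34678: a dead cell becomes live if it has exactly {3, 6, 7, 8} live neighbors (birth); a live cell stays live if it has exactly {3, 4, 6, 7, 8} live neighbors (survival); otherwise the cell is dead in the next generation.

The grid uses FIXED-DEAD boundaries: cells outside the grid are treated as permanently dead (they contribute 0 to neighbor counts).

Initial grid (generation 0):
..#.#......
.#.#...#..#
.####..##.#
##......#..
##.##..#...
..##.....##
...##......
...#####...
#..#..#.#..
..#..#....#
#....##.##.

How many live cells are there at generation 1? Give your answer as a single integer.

Answer: 33

Derivation:
Simulating step by step:
Generation 0 (given above): 44 live cells
Generation 1: 33 live cells
...#.......
.##.....##.
.#.#...##..
#.#.....##.
##.#....##.
.##........
......#....
..##.###...
..##..#....
.#..##..#..
...........
Population at generation 1: 33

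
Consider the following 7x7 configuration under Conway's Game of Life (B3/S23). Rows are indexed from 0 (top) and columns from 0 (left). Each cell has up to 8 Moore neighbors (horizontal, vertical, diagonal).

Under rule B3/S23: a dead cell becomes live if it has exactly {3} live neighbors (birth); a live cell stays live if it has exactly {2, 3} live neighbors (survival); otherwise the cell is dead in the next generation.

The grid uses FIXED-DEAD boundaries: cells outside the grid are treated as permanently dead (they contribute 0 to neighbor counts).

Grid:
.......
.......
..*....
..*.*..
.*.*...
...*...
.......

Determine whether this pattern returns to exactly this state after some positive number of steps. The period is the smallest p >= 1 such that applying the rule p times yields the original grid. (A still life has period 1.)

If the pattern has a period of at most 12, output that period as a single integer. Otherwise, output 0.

Simulating and comparing each generation to the original:
Gen 0 (original, given above): 6 live cells
Gen 1: 6 live cells, differs from original
Gen 2: 6 live cells, MATCHES original -> period = 2

Answer: 2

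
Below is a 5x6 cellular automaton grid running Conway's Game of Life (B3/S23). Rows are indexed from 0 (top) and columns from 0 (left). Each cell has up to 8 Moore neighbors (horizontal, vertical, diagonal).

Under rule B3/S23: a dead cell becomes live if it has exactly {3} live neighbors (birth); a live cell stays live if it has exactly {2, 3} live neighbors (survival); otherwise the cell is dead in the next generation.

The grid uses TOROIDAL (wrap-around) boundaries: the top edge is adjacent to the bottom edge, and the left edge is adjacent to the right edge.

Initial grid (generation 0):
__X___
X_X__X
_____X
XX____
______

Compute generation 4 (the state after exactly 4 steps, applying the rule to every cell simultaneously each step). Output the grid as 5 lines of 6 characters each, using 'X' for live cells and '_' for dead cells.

Answer: __X___
XXX___
______
_X___X
_X____

Derivation:
Simulating step by step:
Generation 0 (given above): 7 live cells
Generation 1: 7 live cells
_X____
XX___X
_____X
X_____
_X____
Generation 2: 9 live cells
_XX___
_X___X
_X___X
X_____
XX____
Generation 3: 7 live cells
__X___
_X____
_X___X
_____X
X_X___
Generation 4: 7 live cells
(generation 4 grid is the final answer)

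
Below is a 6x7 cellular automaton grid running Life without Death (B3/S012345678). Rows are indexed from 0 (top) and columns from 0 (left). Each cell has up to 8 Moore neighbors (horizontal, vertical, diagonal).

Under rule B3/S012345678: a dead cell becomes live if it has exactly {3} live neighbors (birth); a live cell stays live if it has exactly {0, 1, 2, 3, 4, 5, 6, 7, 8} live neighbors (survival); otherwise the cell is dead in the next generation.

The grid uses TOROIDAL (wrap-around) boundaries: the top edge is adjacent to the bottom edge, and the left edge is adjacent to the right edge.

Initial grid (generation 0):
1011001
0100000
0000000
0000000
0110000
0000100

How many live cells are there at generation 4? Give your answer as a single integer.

Answer: 26

Derivation:
Simulating step by step:
Generation 0 (given above): 8 live cells
Generation 1: 12 live cells
1111001
1110000
0000000
0000000
0110000
1000100
Generation 2: 16 live cells
1111001
1111001
0100000
0000000
0110000
1000101
Generation 3: 21 live cells
1111101
1111001
0100000
0110000
1110000
1000111
Generation 4: 26 live cells
1111101
1111111
0101000
0110000
1111010
1000111
Population at generation 4: 26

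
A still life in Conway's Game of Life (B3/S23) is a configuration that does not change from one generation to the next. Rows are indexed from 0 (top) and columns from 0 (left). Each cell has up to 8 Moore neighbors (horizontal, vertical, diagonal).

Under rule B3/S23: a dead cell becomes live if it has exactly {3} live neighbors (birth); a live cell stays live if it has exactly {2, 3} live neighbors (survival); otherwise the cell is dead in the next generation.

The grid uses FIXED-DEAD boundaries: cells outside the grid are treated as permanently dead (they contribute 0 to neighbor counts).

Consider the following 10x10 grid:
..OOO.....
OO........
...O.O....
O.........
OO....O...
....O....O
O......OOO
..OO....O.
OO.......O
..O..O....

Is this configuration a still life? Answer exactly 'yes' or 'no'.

Compute generation 1 and compare to generation 0 (given above):
Generation 1:
.OOO......
.O........
OO........
OO........
OO........
OO.....O.O
...O...O.O
O.O....O..
.O.O......
.O........
Cell (0,1) differs: gen0=0 vs gen1=1 -> NOT a still life.

Answer: no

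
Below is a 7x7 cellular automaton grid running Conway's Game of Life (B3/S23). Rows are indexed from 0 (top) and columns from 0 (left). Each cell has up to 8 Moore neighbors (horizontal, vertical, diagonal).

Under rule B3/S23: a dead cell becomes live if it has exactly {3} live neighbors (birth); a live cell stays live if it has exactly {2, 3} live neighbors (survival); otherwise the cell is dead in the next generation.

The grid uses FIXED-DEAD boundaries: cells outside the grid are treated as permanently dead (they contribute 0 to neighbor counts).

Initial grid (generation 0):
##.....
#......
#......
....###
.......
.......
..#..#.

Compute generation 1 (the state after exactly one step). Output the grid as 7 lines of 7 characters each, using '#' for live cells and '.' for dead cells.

Answer: ##.....
#......
.....#.
.....#.
.....#.
.......
.......

Derivation:
Simulating step by step:
Generation 0 (given above): 9 live cells
Generation 1: 6 live cells
(generation 1 grid is the final answer)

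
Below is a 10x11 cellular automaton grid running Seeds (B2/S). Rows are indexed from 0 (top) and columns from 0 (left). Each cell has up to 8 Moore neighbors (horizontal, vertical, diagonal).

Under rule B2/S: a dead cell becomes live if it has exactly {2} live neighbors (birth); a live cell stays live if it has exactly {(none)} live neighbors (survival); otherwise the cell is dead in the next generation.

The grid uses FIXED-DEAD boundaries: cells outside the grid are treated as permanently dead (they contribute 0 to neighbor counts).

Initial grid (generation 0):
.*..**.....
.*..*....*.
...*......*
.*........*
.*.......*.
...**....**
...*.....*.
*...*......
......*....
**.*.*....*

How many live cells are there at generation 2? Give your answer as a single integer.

Simulating step by step:
Generation 0 (given above): 26 live cells
Generation 1: 23 live cells
*.**.......
*.........*
**..*......
*..........
*..**...*..
...........
..*..*..*..
...*.*.....
..**.......
..*.*.*....
Generation 2: 18 live cells
...........
....*......
...........
..*..*.....
.*.........
.**..*.***.
...*..*....
.*....*....
.*....*....
.*...*.....
Population at generation 2: 18

Answer: 18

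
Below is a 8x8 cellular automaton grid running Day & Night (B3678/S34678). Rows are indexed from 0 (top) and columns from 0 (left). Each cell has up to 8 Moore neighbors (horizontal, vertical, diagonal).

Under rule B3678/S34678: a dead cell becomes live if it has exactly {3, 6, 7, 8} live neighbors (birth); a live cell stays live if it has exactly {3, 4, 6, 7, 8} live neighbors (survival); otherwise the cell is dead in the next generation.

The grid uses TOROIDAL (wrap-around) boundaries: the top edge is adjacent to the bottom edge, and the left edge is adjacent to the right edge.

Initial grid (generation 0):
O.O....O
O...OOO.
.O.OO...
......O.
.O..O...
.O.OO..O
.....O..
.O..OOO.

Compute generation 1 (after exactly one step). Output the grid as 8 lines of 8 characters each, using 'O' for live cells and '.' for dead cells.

Answer: O..O.O.O
O.O.OO..
....O.OO
..OOOO..
O.OO.O..
O.O.OO..
O.OO.O..
O....OOO

Derivation:
Simulating step by step:
Generation 0 (given above): 22 live cells
Generation 1: 31 live cells
(generation 1 grid is the final answer)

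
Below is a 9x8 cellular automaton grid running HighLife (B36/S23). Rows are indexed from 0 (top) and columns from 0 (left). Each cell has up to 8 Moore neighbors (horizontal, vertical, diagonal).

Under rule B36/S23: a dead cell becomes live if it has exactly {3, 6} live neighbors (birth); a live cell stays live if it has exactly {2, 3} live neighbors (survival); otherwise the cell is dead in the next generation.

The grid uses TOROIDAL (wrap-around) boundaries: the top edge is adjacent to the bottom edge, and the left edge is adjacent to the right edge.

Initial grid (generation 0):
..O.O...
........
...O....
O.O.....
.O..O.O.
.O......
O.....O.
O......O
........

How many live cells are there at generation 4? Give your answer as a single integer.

Simulating step by step:
Generation 0 (given above): 13 live cells
Generation 1: 15 live cells
........
...O....
........
.OOO....
OOO.....
OO...O.O
OO......
O......O
........
Generation 2: 10 live cells
........
........
...O....
O..O....
...O...O
.......O
......O.
OO.....O
........
Generation 3: 11 live cells
........
........
........
..OOO...
O......O
......OO
......O.
O......O
O.......
Generation 4: 14 live cells
........
........
...O....
...O....
O..O..OO
O.....O.
O.....O.
O......O
O......O
Population at generation 4: 14

Answer: 14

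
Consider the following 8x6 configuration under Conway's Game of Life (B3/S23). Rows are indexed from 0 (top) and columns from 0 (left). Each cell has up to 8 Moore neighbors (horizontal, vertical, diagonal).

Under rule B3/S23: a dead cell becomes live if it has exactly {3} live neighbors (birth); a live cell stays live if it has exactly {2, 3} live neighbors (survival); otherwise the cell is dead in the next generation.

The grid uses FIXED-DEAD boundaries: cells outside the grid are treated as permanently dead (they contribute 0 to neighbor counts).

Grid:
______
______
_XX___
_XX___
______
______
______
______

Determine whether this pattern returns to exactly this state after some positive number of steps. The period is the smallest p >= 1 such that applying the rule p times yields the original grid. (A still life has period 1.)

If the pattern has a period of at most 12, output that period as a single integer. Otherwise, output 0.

Answer: 1

Derivation:
Simulating and comparing each generation to the original:
Gen 0 (original, given above): 4 live cells
Gen 1: 4 live cells, MATCHES original -> period = 1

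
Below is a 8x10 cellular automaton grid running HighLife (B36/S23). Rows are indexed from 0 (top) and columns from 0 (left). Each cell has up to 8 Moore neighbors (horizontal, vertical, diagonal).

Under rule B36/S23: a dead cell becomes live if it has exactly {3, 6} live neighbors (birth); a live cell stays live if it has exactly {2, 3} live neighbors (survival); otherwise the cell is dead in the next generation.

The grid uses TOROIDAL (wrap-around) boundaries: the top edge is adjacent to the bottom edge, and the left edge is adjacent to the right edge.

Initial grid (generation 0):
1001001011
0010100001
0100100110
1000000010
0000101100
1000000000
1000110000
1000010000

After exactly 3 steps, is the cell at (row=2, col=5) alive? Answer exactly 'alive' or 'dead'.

Simulating step by step:
Generation 0 (given above): 23 live cells
Generation 1: 32 live cells
1101110010
0110110000
1101000110
0000011011
0000000101
0000101000
1100110001
1100011000
Generation 2: 24 live cells
0001000001
0000011110
1101000110
0000001000
0000000101
0000101011
0100100001
0001101000
Generation 3: 29 live cells
0001000010
1010101000
0000010011
1000001001
0000011101
0000010101
1000100111
1011110000

Cell (2,5) at generation 3: 1 -> alive

Answer: alive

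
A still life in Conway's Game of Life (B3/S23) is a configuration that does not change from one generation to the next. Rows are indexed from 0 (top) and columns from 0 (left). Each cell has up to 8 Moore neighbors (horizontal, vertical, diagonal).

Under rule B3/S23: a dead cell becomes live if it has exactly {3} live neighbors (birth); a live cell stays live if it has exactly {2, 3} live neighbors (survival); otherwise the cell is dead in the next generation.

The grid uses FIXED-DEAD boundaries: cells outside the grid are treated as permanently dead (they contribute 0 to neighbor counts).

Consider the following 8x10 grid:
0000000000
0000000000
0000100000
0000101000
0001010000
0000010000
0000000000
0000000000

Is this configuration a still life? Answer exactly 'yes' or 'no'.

Answer: no

Derivation:
Compute generation 1 and compare to generation 0 (given above):
Generation 1:
0000000000
0000000000
0000010000
0001100000
0000011000
0000100000
0000000000
0000000000
Cell (2,4) differs: gen0=1 vs gen1=0 -> NOT a still life.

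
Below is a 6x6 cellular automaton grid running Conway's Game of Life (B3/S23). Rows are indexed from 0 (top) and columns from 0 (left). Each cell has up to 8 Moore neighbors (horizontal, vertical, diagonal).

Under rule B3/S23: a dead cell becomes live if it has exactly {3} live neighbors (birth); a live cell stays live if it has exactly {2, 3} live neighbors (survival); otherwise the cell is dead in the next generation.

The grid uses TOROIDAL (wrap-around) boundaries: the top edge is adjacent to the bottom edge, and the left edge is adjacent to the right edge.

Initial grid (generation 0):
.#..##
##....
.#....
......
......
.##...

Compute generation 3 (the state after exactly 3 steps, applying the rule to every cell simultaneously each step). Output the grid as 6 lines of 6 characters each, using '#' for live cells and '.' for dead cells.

Simulating step by step:
Generation 0 (given above): 8 live cells
Generation 1: 9 live cells
.....#
.##..#
##....
......
......
###...
Generation 2: 10 live cells
.....#
.##..#
###...
......
.#....
##....
Generation 3: 12 live cells
(generation 3 grid is the final answer)

Answer: ..#..#
..#..#
#.#...
#.#...
##....
##....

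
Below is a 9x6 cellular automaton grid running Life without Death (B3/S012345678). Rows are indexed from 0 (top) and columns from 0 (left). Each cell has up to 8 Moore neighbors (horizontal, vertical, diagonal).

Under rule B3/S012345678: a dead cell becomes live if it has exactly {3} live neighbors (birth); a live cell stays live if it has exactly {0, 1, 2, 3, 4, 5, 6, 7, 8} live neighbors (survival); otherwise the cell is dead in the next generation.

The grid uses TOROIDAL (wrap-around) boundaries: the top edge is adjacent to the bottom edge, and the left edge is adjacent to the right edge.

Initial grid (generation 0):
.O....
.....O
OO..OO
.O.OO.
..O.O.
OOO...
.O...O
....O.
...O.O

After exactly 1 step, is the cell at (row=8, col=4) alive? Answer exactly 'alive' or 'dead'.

Simulating step by step:
Generation 0 (given above): 19 live cells
Generation 1: 33 live cells
OO..O.
.O..OO
OOOOOO
.O.OO.
O.O.OO
OOOO.O
.OO..O
O...OO
...OOO

Cell (8,4) at generation 1: 1 -> alive

Answer: alive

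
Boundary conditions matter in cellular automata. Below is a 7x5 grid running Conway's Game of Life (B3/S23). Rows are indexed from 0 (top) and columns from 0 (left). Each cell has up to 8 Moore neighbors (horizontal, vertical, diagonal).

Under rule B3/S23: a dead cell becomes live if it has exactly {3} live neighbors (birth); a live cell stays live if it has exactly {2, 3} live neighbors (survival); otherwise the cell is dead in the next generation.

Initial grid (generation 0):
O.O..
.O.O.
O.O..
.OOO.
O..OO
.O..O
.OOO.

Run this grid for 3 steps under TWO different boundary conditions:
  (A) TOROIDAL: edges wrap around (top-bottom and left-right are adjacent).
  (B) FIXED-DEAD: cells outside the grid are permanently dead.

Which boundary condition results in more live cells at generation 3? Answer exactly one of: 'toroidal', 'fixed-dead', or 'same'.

Answer: fixed-dead

Derivation:
Under TOROIDAL boundary, generation 3:
..OOO
..O.O
..O.O
.....
.....
.....
.....
Population = 7

Under FIXED-DEAD boundary, generation 3:
.OO..
O.O..
..O..
..O..
O..OO
O...O
OOOO.
Population = 15

Comparison: toroidal=7, fixed-dead=15 -> fixed-dead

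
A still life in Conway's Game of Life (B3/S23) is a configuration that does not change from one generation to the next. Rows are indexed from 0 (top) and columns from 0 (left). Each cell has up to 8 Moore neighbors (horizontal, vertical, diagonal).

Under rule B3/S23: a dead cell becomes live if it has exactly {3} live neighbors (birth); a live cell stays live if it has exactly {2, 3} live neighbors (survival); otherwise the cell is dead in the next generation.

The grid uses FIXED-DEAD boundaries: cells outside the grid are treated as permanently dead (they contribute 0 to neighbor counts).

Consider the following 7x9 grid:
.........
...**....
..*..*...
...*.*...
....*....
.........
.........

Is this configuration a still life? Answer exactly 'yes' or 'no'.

Answer: yes

Derivation:
Compute generation 1 and compare to generation 0 (given above):
Generation 1:
.........
...**....
..*..*...
...*.*...
....*....
.........
.........
The grids are IDENTICAL -> still life.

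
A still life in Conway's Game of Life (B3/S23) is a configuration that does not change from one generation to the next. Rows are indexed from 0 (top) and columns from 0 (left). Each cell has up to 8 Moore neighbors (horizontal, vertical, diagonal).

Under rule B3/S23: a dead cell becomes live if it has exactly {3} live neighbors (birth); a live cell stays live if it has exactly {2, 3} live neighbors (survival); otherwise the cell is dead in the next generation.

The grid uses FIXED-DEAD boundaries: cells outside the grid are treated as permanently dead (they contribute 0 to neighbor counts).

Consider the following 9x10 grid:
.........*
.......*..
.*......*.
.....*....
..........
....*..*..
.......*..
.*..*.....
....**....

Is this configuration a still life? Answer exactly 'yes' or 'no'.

Answer: no

Derivation:
Compute generation 1 and compare to generation 0 (given above):
Generation 1:
..........
........*.
..........
..........
..........
..........
..........
....**....
....**....
Cell (0,9) differs: gen0=1 vs gen1=0 -> NOT a still life.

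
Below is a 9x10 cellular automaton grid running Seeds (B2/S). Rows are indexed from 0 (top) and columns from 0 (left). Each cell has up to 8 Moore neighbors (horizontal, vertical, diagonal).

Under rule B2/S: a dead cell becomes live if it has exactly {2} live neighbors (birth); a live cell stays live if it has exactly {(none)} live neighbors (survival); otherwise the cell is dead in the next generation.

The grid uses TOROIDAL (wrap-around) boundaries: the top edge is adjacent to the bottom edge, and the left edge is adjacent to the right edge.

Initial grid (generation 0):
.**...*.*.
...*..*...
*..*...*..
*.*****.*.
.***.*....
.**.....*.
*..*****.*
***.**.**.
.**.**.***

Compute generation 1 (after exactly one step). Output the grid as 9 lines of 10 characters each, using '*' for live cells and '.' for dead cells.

Simulating step by step:
Generation 0 (given above): 44 live cells
Generation 1: 7 live cells
(generation 1 grid is the final answer)

Answer: ..........
*...**..**
........*.
..........
........*.
..........
..........
..........
..........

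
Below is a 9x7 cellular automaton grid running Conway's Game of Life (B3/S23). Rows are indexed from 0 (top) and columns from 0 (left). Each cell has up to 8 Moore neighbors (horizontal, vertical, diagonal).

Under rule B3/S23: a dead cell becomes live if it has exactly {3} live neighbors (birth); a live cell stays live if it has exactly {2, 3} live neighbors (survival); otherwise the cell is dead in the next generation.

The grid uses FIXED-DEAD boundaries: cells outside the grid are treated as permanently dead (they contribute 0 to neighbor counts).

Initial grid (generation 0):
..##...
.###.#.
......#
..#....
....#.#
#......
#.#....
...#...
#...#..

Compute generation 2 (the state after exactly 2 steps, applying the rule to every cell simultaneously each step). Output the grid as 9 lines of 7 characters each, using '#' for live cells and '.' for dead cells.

Answer: ...##..
##.....
...#...
.......
.......
.......
##.....
..#....
.......

Derivation:
Simulating step by step:
Generation 0 (given above): 16 live cells
Generation 1: 13 live cells
.#.##..
.#.##..
.#.#...
.....#.
.......
.#.....
.#.....
.#.#...
.......
Generation 2: 8 live cells
(generation 2 grid is the final answer)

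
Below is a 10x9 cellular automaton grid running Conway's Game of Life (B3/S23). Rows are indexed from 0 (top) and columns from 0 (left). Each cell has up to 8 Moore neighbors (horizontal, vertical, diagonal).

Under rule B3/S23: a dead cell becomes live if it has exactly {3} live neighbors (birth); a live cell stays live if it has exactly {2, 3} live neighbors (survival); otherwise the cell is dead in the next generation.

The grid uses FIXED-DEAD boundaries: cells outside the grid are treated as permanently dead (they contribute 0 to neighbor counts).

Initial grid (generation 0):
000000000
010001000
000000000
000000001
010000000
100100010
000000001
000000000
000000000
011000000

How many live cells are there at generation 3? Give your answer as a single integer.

Answer: 0

Derivation:
Simulating step by step:
Generation 0 (given above): 10 live cells
Generation 1: 0 live cells
000000000
000000000
000000000
000000000
000000000
000000000
000000000
000000000
000000000
000000000
Generation 2: 0 live cells
000000000
000000000
000000000
000000000
000000000
000000000
000000000
000000000
000000000
000000000
Generation 3: 0 live cells
000000000
000000000
000000000
000000000
000000000
000000000
000000000
000000000
000000000
000000000
Population at generation 3: 0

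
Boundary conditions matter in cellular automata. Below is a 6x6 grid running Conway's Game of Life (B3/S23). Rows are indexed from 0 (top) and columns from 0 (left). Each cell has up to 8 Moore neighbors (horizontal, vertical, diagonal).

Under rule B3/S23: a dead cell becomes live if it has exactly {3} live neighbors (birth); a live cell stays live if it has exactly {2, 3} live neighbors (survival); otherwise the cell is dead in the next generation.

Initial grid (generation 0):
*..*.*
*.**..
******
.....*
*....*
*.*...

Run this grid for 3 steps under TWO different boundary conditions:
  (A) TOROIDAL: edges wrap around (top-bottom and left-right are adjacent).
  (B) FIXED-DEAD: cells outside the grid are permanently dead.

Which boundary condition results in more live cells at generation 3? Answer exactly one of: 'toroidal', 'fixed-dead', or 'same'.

Answer: toroidal

Derivation:
Under TOROIDAL boundary, generation 3:
*.**.*
...*.*
**...*
....*.
....**
.*....
Population = 13

Under FIXED-DEAD boundary, generation 3:
.*..*.
*....*
*.*..*
*.....
**....
......
Population = 10

Comparison: toroidal=13, fixed-dead=10 -> toroidal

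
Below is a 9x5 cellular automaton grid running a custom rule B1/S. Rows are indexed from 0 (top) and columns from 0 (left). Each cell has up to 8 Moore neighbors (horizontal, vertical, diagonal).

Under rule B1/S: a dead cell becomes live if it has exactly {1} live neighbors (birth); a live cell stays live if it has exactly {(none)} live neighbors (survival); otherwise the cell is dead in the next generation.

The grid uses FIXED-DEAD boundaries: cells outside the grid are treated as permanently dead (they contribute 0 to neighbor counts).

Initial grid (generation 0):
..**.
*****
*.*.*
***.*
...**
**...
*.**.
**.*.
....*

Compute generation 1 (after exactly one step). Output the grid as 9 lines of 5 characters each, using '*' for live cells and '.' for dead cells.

Simulating step by step:
Generation 0 (given above): 25 live cells
Generation 1: 0 live cells
(generation 1 grid is the final answer)

Answer: .....
.....
.....
.....
.....
.....
.....
.....
.....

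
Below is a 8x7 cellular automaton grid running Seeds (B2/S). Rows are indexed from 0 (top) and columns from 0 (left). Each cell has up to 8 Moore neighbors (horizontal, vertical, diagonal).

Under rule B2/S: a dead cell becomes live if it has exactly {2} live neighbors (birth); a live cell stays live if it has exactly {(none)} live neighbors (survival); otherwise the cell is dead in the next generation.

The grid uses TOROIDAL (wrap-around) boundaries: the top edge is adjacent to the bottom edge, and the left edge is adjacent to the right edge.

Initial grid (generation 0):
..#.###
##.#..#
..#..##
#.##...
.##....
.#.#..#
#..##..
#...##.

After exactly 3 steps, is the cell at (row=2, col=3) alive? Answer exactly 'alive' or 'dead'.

Simulating step by step:
Generation 0 (given above): 25 live cells
Generation 1: 6 live cells
.......
.......
.......
....##.
....#.#
.....#.
.......
..#....
Generation 2: 7 live cells
.......
.......
....##.
...#..#
...#...
....#.#
.......
.......
Generation 3: 11 live cells
.......
....##.
...#..#
..#....
#.#...#
...#.#.
.....#.
.......

Cell (2,3) at generation 3: 1 -> alive

Answer: alive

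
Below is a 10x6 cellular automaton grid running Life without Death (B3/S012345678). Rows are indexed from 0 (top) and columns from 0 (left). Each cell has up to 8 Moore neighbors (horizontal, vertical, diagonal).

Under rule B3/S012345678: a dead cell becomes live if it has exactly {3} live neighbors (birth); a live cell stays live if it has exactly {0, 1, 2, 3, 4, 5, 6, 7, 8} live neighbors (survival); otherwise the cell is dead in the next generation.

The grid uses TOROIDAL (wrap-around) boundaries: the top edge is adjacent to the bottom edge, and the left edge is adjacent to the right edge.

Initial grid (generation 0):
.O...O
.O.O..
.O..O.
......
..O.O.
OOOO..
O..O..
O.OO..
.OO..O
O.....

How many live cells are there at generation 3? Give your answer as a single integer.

Simulating step by step:
Generation 0 (given above): 21 live cells
Generation 1: 34 live cells
.OO..O
.O.OO.
.OO.O.
...O..
..O.O.
OOOOOO
O..OOO
O.OOOO
.OOO.O
O.O..O
Generation 2: 38 live cells
.OO..O
.O.OOO
.OO.O.
.O.OO.
O.O.O.
OOOOOO
O..OOO
O.OOOO
.OOO.O
O.O..O
Generation 3: 39 live cells
.OO..O
.O.OOO
.OO.O.
OO.OO.
O.O.O.
OOOOOO
O..OOO
O.OOOO
.OOO.O
O.O..O
Population at generation 3: 39

Answer: 39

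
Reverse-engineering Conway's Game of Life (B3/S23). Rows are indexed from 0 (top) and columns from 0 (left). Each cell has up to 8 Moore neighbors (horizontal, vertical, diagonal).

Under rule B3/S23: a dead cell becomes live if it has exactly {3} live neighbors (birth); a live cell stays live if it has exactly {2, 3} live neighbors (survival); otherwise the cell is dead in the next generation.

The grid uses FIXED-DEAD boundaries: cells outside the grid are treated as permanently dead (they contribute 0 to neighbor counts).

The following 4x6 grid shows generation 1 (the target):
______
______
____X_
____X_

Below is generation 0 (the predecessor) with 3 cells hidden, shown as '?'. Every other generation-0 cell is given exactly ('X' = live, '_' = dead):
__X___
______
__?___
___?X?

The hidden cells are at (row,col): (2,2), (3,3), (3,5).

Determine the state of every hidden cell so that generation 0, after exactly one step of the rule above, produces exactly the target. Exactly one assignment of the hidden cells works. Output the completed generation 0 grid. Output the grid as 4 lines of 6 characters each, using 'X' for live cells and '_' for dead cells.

Answer: __X___
______
______
___XXX

Derivation:
Hidden generation-0 cells (in order): (2,2), (3,3), (3,5).
A hidden cell only influences target cells in its own 3x3 neighborhood. Try each of the 2^3 = 8 assignments, step the completed generation 0 forward once under B3/S23, and compare with the target:
  (2,2)=_ (3,3)=_ (3,5)=_ -> step gives (2,4)='_' but target has 'X' -> reject
  (2,2)=_ (3,3)=_ (3,5)=X -> step gives (2,4)='_' but target has 'X' -> reject
  (2,2)=_ (3,3)=X (3,5)=_ -> step gives (2,4)='_' but target has 'X' -> reject
  (2,2)=_ (3,3)=X (3,5)=X -> step reproduces the target at every cell -> ACCEPT
  (2,2)=X (3,3)=_ (3,5)=_ -> step gives (2,4)='_' but target has 'X' -> reject
  (2,2)=X (3,3)=_ (3,5)=X -> step gives (2,4)='_' but target has 'X' -> reject
  (2,2)=X (3,3)=X (3,5)=_ -> step gives (2,3)='X' but target has '_' -> reject
  (2,2)=X (3,3)=X (3,5)=X -> step gives (2,3)='X' but target has '_' -> reject
Unique solution: (2,2)=dead, (3,3)=live, (3,5)=live.
Check: live-neighbor counts of every cell in the completed generation 0:
010100
011100
001232
001121
Applying B3/S23 to generation 0 with these counts gives:
______
______
____X_
____X_
which matches the target exactly.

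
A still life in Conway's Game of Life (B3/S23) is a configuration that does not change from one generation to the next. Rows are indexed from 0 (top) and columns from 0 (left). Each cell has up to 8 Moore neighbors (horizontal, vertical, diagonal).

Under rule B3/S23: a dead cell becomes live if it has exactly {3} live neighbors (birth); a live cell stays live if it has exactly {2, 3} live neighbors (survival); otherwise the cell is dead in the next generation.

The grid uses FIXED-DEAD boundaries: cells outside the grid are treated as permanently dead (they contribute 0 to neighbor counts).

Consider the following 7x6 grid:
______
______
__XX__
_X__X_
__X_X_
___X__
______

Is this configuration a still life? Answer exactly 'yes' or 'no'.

Answer: yes

Derivation:
Compute generation 1 and compare to generation 0 (given above):
Generation 1:
______
______
__XX__
_X__X_
__X_X_
___X__
______
The grids are IDENTICAL -> still life.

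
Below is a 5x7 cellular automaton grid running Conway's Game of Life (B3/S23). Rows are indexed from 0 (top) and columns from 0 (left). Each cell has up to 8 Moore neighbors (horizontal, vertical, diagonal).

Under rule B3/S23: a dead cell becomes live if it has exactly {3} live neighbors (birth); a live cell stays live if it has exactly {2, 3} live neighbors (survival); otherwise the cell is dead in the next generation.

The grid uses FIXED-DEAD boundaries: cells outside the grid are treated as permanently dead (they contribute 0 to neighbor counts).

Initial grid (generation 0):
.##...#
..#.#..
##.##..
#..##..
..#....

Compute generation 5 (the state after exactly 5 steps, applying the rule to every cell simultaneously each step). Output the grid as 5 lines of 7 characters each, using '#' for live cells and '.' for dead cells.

Simulating step by step:
Generation 0 (given above): 13 live cells
Generation 1: 12 live cells
.###...
#...##.
##...#.
#...#..
...#...
Generation 2: 14 live cells
.####..
#..###.
##...#.
##..#..
.......
Generation 3: 10 live cells
.##..#.
#....#.
..##.#.
##.....
.......
Generation 4: 9 live cells
.#.....
...#.##
#.#.#..
.##....
.......
Generation 5: 11 live cells
(generation 5 grid is the final answer)

Answer: .......
.#####.
..#.##.
.###...
.......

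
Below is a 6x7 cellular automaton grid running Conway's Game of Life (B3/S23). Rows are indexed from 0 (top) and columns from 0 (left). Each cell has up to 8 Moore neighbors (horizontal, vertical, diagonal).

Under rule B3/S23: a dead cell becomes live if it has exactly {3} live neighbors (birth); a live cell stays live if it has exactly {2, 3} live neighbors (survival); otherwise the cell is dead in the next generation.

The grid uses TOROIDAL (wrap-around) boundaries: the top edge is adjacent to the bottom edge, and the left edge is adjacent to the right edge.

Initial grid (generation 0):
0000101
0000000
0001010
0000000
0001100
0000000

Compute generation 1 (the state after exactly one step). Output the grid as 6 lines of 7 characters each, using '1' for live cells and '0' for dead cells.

Simulating step by step:
Generation 0 (given above): 6 live cells
Generation 1: 6 live cells
(generation 1 grid is the final answer)

Answer: 0000000
0000110
0000000
0001000
0000000
0001110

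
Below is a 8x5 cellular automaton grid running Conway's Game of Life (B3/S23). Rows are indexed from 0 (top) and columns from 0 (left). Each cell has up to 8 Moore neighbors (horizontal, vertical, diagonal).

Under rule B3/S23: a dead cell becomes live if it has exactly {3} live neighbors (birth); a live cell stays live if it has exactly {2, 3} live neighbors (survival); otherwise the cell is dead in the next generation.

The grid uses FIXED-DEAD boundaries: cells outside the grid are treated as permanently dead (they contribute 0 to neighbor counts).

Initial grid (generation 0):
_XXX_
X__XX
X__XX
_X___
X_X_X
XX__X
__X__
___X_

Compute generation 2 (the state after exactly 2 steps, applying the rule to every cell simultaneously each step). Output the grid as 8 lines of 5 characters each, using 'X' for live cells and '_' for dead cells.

Simulating step by step:
Generation 0 (given above): 18 live cells
Generation 1: 22 live cells
_XXXX
X____
XXXXX
XXX_X
X_XX_
X_X__
_XXX_
_____
Generation 2: 12 live cells
(generation 2 grid is the final answer)

Answer: _XXX_
X____
____X
____X
X____
X____
_XXX_
__X__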